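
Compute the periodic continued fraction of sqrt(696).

Write x_i = (sqrt(696) + m_i)/d_i with (m_0, d_0) = (0, 1). a_0 = floor(sqrt(696)) = 26, since 26^2 = 676 <= 696 < 729 = 27^2.
Iterate m_{i+1} = d_i*a_i - m_i, d_{i+1} = (696 - m_{i+1}^2)/d_i, a_{i+1} = floor((a_0 + m_{i+1})/d_{i+1}):
  m_1 = 1*26 - 0 = 26, d_1 = (696 - 26^2)/1 = 20/1 = 20, a_1 = floor((26 + 26)/20) = 2.
  m_2 = 20*2 - 26 = 14, d_2 = (696 - 14^2)/20 = 500/20 = 25, a_2 = floor((26 + 14)/25) = 1.
  m_3 = 25*1 - 14 = 11, d_3 = (696 - 11^2)/25 = 575/25 = 23, a_3 = floor((26 + 11)/23) = 1.
  m_4 = 23*1 - 11 = 12, d_4 = (696 - 12^2)/23 = 552/23 = 24, a_4 = floor((26 + 12)/24) = 1.
  m_5 = 24*1 - 12 = 12, d_5 = (696 - 12^2)/24 = 552/24 = 23, a_5 = floor((26 + 12)/23) = 1.
  m_6 = 23*1 - 12 = 11, d_6 = (696 - 11^2)/23 = 575/23 = 25, a_6 = floor((26 + 11)/25) = 1.
  m_7 = 25*1 - 11 = 14, d_7 = (696 - 14^2)/25 = 500/25 = 20, a_7 = floor((26 + 14)/20) = 2.
  m_8 = 20*2 - 14 = 26, d_8 = (696 - 26^2)/20 = 20/20 = 1, a_8 = floor((26 + 26)/1) = 52.
  m_9 = 1*52 - 26 = 26, d_9 = (696 - 26^2)/1 = 20/1 = 20: (m_9, d_9) = (m_1, d_1) = (26, 20), so from here the quotients repeat a_1, ..., a_8; the period length is 8.
Hence the expansion of sqrt(696) is a_0 = 26 followed by the repeating block 2, 1, 1, 1, 1, 1, 2, 52 (period 8).

[26; (2, 1, 1, 1, 1, 1, 2, 52)]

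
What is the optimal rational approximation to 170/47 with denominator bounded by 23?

47/13

Expand x = 170/47 as a continued fraction with the Euclidean algorithm:
  170 = 3*47 + 29, so a_0 = 3.
  47 = 1*29 + 18, so a_1 = 1.
  29 = 1*18 + 11, so a_2 = 1.
  18 = 1*11 + 7, so a_3 = 1.
  11 = 1*7 + 4, so a_4 = 1.
  7 = 1*4 + 3, so a_5 = 1.
  4 = 1*3 + 1, so a_6 = 1.
  3 = 3*1 + 0, so a_7 = 3.
so x = [3; 1, 1, 1, 1, 1, 1, 3].
Convergents (p_i = a_i*p_{i-1} + p_{i-2}, q_i = a_i*q_{i-1} + q_{i-2} with p_{-2}=0, p_{-1}=1, q_{-2}=1, q_{-1}=0), until the denominator exceeds 23:
  i=0: a_0=3, p_0 = 3*1 + 0 = 3, q_0 = 3*0 + 1 = 1.
  i=1: a_1=1, p_1 = 1*3 + 1 = 4, q_1 = 1*1 + 0 = 1.
  i=2: a_2=1, p_2 = 1*4 + 3 = 7, q_2 = 1*1 + 1 = 2.
  i=3: a_3=1, p_3 = 1*7 + 4 = 11, q_3 = 1*2 + 1 = 3.
  i=4: a_4=1, p_4 = 1*11 + 7 = 18, q_4 = 1*3 + 2 = 5.
  i=5: a_5=1, p_5 = 1*18 + 11 = 29, q_5 = 1*5 + 3 = 8.
  i=6: a_6=1, p_6 = 1*29 + 18 = 47, q_6 = 1*8 + 5 = 13.
  i=7: a_7=3, p_7 = 3*47 + 29 = 170, q_7 = 3*13 + 8 = 47.
q_7 = 47 > 23, so the last convergent with denominator <= 23 is p_6/q_6 = 47/13.
The closest fraction with denominator <= 23 is either p_6/q_6 or the intermediate fraction (k*p_6 + p_5)/(k*q_6 + q_5) with the largest k >= 1 whose denominator stays <= 23; these approach x as k grows, and every other convergent or intermediate fraction in range is farther away.
Largest k: floor((23 - q_5)/q_6) = floor((23 - 8)/13) = 1.
That gives (1*47 + 29)/(1*13 + 8) = 76/21.
Compare the errors: |x - 47/13| = |170*13 - 47*47|/(47*13) = 1/611, and |x - 76/21| = |170*21 - 76*47|/(47*21) = 2/987.
Cross-multiplying, 1*987 = 987 < 1222 = 2*611, so 1/611 is smaller: the convergent 47/13 is closer to x than 76/21.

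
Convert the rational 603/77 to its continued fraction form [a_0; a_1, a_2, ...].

[7; 1, 4, 1, 12]

Run the Euclidean algorithm on 603 and 77; the successive quotients are the partial quotients a_0, a_1, ... (each step inverts the fractional part left over by the previous one):
  603 = 7*77 + 64, so a_0 = 7.
  77 = 1*64 + 13, so a_1 = 1.
  64 = 4*13 + 12, so a_2 = 4.
  13 = 1*12 + 1, so a_3 = 1.
  12 = 12*1 + 0, so a_4 = 12.
The remainder reaches 0 after 5 divisions, so the expansion has 5 partial quotients, read off in order.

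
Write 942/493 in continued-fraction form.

Run the Euclidean algorithm on 942 and 493; the successive quotients are the partial quotients a_0, a_1, ... (each step inverts the fractional part left over by the previous one):
  942 = 1*493 + 449, so a_0 = 1.
  493 = 1*449 + 44, so a_1 = 1.
  449 = 10*44 + 9, so a_2 = 10.
  44 = 4*9 + 8, so a_3 = 4.
  9 = 1*8 + 1, so a_4 = 1.
  8 = 8*1 + 0, so a_5 = 8.
The remainder reaches 0 after 6 divisions, so the expansion has 6 partial quotients, read off in order.

[1; 1, 10, 4, 1, 8]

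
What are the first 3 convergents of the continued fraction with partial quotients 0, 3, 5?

Using the convergent recurrence p_i = a_i*p_{i-1} + p_{i-2}, q_i = a_i*q_{i-1} + q_{i-2} with p_{-2}=0, p_{-1}=1, q_{-2}=1, q_{-1}=0:
  i=0: a_0=0, p_0 = 0*1 + 0 = 0, q_0 = 0*0 + 1 = 1.
  i=1: a_1=3, p_1 = 3*0 + 1 = 1, q_1 = 3*1 + 0 = 3.
  i=2: a_2=5, p_2 = 5*1 + 0 = 5, q_2 = 5*3 + 1 = 16.

0/1, 1/3, 5/16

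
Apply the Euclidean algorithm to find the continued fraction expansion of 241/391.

Run the Euclidean algorithm on 241 and 391; the successive quotients are the partial quotients a_0, a_1, ... (each step inverts the fractional part left over by the previous one):
  241 = 0*391 + 241, so a_0 = 0.
  391 = 1*241 + 150, so a_1 = 1.
  241 = 1*150 + 91, so a_2 = 1.
  150 = 1*91 + 59, so a_3 = 1.
  91 = 1*59 + 32, so a_4 = 1.
  59 = 1*32 + 27, so a_5 = 1.
  32 = 1*27 + 5, so a_6 = 1.
  27 = 5*5 + 2, so a_7 = 5.
  5 = 2*2 + 1, so a_8 = 2.
  2 = 2*1 + 0, so a_9 = 2.
The remainder reaches 0 after 10 divisions, so the expansion has 10 partial quotients, read off in order.

[0; 1, 1, 1, 1, 1, 1, 5, 2, 2]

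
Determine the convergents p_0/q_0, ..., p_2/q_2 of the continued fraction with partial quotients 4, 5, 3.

Using the convergent recurrence p_i = a_i*p_{i-1} + p_{i-2}, q_i = a_i*q_{i-1} + q_{i-2} with p_{-2}=0, p_{-1}=1, q_{-2}=1, q_{-1}=0:
  i=0: a_0=4, p_0 = 4*1 + 0 = 4, q_0 = 4*0 + 1 = 1.
  i=1: a_1=5, p_1 = 5*4 + 1 = 21, q_1 = 5*1 + 0 = 5.
  i=2: a_2=3, p_2 = 3*21 + 4 = 67, q_2 = 3*5 + 1 = 16.

4/1, 21/5, 67/16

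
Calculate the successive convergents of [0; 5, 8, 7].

0/1, 1/5, 8/41, 57/292

Using the convergent recurrence p_i = a_i*p_{i-1} + p_{i-2}, q_i = a_i*q_{i-1} + q_{i-2} with p_{-2}=0, p_{-1}=1, q_{-2}=1, q_{-1}=0:
  i=0: a_0=0, p_0 = 0*1 + 0 = 0, q_0 = 0*0 + 1 = 1.
  i=1: a_1=5, p_1 = 5*0 + 1 = 1, q_1 = 5*1 + 0 = 5.
  i=2: a_2=8, p_2 = 8*1 + 0 = 8, q_2 = 8*5 + 1 = 41.
  i=3: a_3=7, p_3 = 7*8 + 1 = 57, q_3 = 7*41 + 5 = 292.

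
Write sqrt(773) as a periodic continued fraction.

[27; (1, 4, 13, 1, 2, 2, 1, 13, 4, 1, 54)]

Write x_i = (sqrt(773) + m_i)/d_i with (m_0, d_0) = (0, 1). a_0 = floor(sqrt(773)) = 27, since 27^2 = 729 <= 773 < 784 = 28^2.
Iterate m_{i+1} = d_i*a_i - m_i, d_{i+1} = (773 - m_{i+1}^2)/d_i, a_{i+1} = floor((a_0 + m_{i+1})/d_{i+1}):
  m_1 = 1*27 - 0 = 27, d_1 = (773 - 27^2)/1 = 44/1 = 44, a_1 = floor((27 + 27)/44) = 1.
  m_2 = 44*1 - 27 = 17, d_2 = (773 - 17^2)/44 = 484/44 = 11, a_2 = floor((27 + 17)/11) = 4.
  m_3 = 11*4 - 17 = 27, d_3 = (773 - 27^2)/11 = 44/11 = 4, a_3 = floor((27 + 27)/4) = 13.
  m_4 = 4*13 - 27 = 25, d_4 = (773 - 25^2)/4 = 148/4 = 37, a_4 = floor((27 + 25)/37) = 1.
  m_5 = 37*1 - 25 = 12, d_5 = (773 - 12^2)/37 = 629/37 = 17, a_5 = floor((27 + 12)/17) = 2.
  m_6 = 17*2 - 12 = 22, d_6 = (773 - 22^2)/17 = 289/17 = 17, a_6 = floor((27 + 22)/17) = 2.
  m_7 = 17*2 - 22 = 12, d_7 = (773 - 12^2)/17 = 629/17 = 37, a_7 = floor((27 + 12)/37) = 1.
  m_8 = 37*1 - 12 = 25, d_8 = (773 - 25^2)/37 = 148/37 = 4, a_8 = floor((27 + 25)/4) = 13.
  m_9 = 4*13 - 25 = 27, d_9 = (773 - 27^2)/4 = 44/4 = 11, a_9 = floor((27 + 27)/11) = 4.
  m_10 = 11*4 - 27 = 17, d_10 = (773 - 17^2)/11 = 484/11 = 44, a_10 = floor((27 + 17)/44) = 1.
  m_11 = 44*1 - 17 = 27, d_11 = (773 - 27^2)/44 = 44/44 = 1, a_11 = floor((27 + 27)/1) = 54.
  m_12 = 1*54 - 27 = 27, d_12 = (773 - 27^2)/1 = 44/1 = 44: (m_12, d_12) = (m_1, d_1) = (27, 44), so from here the quotients repeat a_1, ..., a_11; the period length is 11.
Hence the expansion of sqrt(773) is a_0 = 27 followed by the repeating block 1, 4, 13, 1, 2, 2, 1, 13, 4, 1, 54 (period 11).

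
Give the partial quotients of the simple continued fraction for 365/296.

[1; 4, 3, 2, 4, 2]

Run the Euclidean algorithm on 365 and 296; the successive quotients are the partial quotients a_0, a_1, ... (each step inverts the fractional part left over by the previous one):
  365 = 1*296 + 69, so a_0 = 1.
  296 = 4*69 + 20, so a_1 = 4.
  69 = 3*20 + 9, so a_2 = 3.
  20 = 2*9 + 2, so a_3 = 2.
  9 = 4*2 + 1, so a_4 = 4.
  2 = 2*1 + 0, so a_5 = 2.
The remainder reaches 0 after 6 divisions, so the expansion has 6 partial quotients, read off in order.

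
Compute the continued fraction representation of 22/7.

Run the Euclidean algorithm on 22 and 7; the successive quotients are the partial quotients a_0, a_1, ... (each step inverts the fractional part left over by the previous one):
  22 = 3*7 + 1, so a_0 = 3.
  7 = 7*1 + 0, so a_1 = 7.
The remainder reaches 0 after 2 divisions, so the expansion has 2 partial quotients, read off in order.

[3; 7]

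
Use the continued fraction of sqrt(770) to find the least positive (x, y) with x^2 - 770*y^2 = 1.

(x, y) = (111, 4)

First expand sqrt(770) as a continued fraction. With x_i = (sqrt(770) + m_i)/d_i and (m_0, d_0) = (0, 1): a_0 = floor(sqrt(770)) = 27, since 27^2 = 729 <= 770 < 784 = 28^2.
Iterate m_{i+1} = d_i*a_i - m_i, d_{i+1} = (770 - m_{i+1}^2)/d_i, a_{i+1} = floor((a_0 + m_{i+1})/d_{i+1}):
  m_1 = 1*27 - 0 = 27, d_1 = (770 - 27^2)/1 = 41/1 = 41, a_1 = floor((27 + 27)/41) = 1.
  m_2 = 41*1 - 27 = 14, d_2 = (770 - 14^2)/41 = 574/41 = 14, a_2 = floor((27 + 14)/14) = 2.
  m_3 = 14*2 - 14 = 14, d_3 = (770 - 14^2)/14 = 574/14 = 41, a_3 = floor((27 + 14)/41) = 1.
  m_4 = 41*1 - 14 = 27, d_4 = (770 - 27^2)/41 = 41/41 = 1, a_4 = floor((27 + 27)/1) = 54.
  m_5 = 1*54 - 27 = 27, d_5 = (770 - 27^2)/1 = 41/1 = 41: (m_5, d_5) = (m_1, d_1) = (27, 41), so from here the quotients repeat a_1, ..., a_4; the period length is 4.
So sqrt(770) = [27; (1, 2, 1, 54)] with period length k = 4.
k is even, so the fundamental solution of x^2 - 770y^2 = 1 is (p_{k-1}, q_{k-1}) = (p_3, q_3); compute convergents through index 3.
Convergents (p_i = a_i*p_{i-1} + p_{i-2}, q_i = a_i*q_{i-1} + q_{i-2} with p_{-2}=0, p_{-1}=1, q_{-2}=1, q_{-1}=0):
  i=0: a_0=27, p_0 = 27*1 + 0 = 27, q_0 = 27*0 + 1 = 1.
  i=1: a_1=1, p_1 = 1*27 + 1 = 28, q_1 = 1*1 + 0 = 1.
  i=2: a_2=2, p_2 = 2*28 + 27 = 83, q_2 = 2*1 + 1 = 3.
  i=3: a_3=1, p_3 = 1*83 + 28 = 111, q_3 = 1*3 + 1 = 4.
Check: 111^2 - 770*4^2 = 12321 - 12320 = 1, so (x, y) = (111, 4) solves the equation, and by the theorem it is the least positive solution.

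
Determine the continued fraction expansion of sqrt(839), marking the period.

Write x_i = (sqrt(839) + m_i)/d_i with (m_0, d_0) = (0, 1). a_0 = floor(sqrt(839)) = 28, since 28^2 = 784 <= 839 < 841 = 29^2.
Iterate m_{i+1} = d_i*a_i - m_i, d_{i+1} = (839 - m_{i+1}^2)/d_i, a_{i+1} = floor((a_0 + m_{i+1})/d_{i+1}):
  m_1 = 1*28 - 0 = 28, d_1 = (839 - 28^2)/1 = 55/1 = 55, a_1 = floor((28 + 28)/55) = 1.
  m_2 = 55*1 - 28 = 27, d_2 = (839 - 27^2)/55 = 110/55 = 2, a_2 = floor((28 + 27)/2) = 27.
  m_3 = 2*27 - 27 = 27, d_3 = (839 - 27^2)/2 = 110/2 = 55, a_3 = floor((28 + 27)/55) = 1.
  m_4 = 55*1 - 27 = 28, d_4 = (839 - 28^2)/55 = 55/55 = 1, a_4 = floor((28 + 28)/1) = 56.
  m_5 = 1*56 - 28 = 28, d_5 = (839 - 28^2)/1 = 55/1 = 55: (m_5, d_5) = (m_1, d_1) = (28, 55), so from here the quotients repeat a_1, ..., a_4; the period length is 4.
Hence the expansion of sqrt(839) is a_0 = 28 followed by the repeating block 1, 27, 1, 56 (period 4).

[28; (1, 27, 1, 56)]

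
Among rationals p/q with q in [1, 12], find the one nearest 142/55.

Expand x = 142/55 as a continued fraction with the Euclidean algorithm:
  142 = 2*55 + 32, so a_0 = 2.
  55 = 1*32 + 23, so a_1 = 1.
  32 = 1*23 + 9, so a_2 = 1.
  23 = 2*9 + 5, so a_3 = 2.
  9 = 1*5 + 4, so a_4 = 1.
  5 = 1*4 + 1, so a_5 = 1.
  4 = 4*1 + 0, so a_6 = 4.
so x = [2; 1, 1, 2, 1, 1, 4].
Convergents (p_i = a_i*p_{i-1} + p_{i-2}, q_i = a_i*q_{i-1} + q_{i-2} with p_{-2}=0, p_{-1}=1, q_{-2}=1, q_{-1}=0), until the denominator exceeds 12:
  i=0: a_0=2, p_0 = 2*1 + 0 = 2, q_0 = 2*0 + 1 = 1.
  i=1: a_1=1, p_1 = 1*2 + 1 = 3, q_1 = 1*1 + 0 = 1.
  i=2: a_2=1, p_2 = 1*3 + 2 = 5, q_2 = 1*1 + 1 = 2.
  i=3: a_3=2, p_3 = 2*5 + 3 = 13, q_3 = 2*2 + 1 = 5.
  i=4: a_4=1, p_4 = 1*13 + 5 = 18, q_4 = 1*5 + 2 = 7.
  i=5: a_5=1, p_5 = 1*18 + 13 = 31, q_5 = 1*7 + 5 = 12.
  i=6: a_6=4, p_6 = 4*31 + 18 = 142, q_6 = 4*12 + 7 = 55.
q_6 = 55 > 12, so the last convergent with denominator <= 12 is p_5/q_5 = 31/12.
The closest fraction with denominator <= 12 is either p_5/q_5 or the intermediate fraction (k*p_5 + p_4)/(k*q_5 + q_4) with the largest k >= 1 whose denominator stays <= 12; these approach x as k grows, and every other convergent or intermediate fraction in range is farther away.
Largest k: floor((12 - q_4)/q_5) = floor((12 - 7)/12) = 0.
Since k = 0, no intermediate fraction beyond p_5/q_5 has denominator <= 12, so the convergent 31/12 is the closest (its error is |142*12 - 31*55|/(55*12) = 1/660).

31/12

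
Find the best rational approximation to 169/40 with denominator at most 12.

Expand x = 169/40 as a continued fraction with the Euclidean algorithm:
  169 = 4*40 + 9, so a_0 = 4.
  40 = 4*9 + 4, so a_1 = 4.
  9 = 2*4 + 1, so a_2 = 2.
  4 = 4*1 + 0, so a_3 = 4.
so x = [4; 4, 2, 4].
Convergents (p_i = a_i*p_{i-1} + p_{i-2}, q_i = a_i*q_{i-1} + q_{i-2} with p_{-2}=0, p_{-1}=1, q_{-2}=1, q_{-1}=0), until the denominator exceeds 12:
  i=0: a_0=4, p_0 = 4*1 + 0 = 4, q_0 = 4*0 + 1 = 1.
  i=1: a_1=4, p_1 = 4*4 + 1 = 17, q_1 = 4*1 + 0 = 4.
  i=2: a_2=2, p_2 = 2*17 + 4 = 38, q_2 = 2*4 + 1 = 9.
  i=3: a_3=4, p_3 = 4*38 + 17 = 169, q_3 = 4*9 + 4 = 40.
q_3 = 40 > 12, so the last convergent with denominator <= 12 is p_2/q_2 = 38/9.
The closest fraction with denominator <= 12 is either p_2/q_2 or the intermediate fraction (k*p_2 + p_1)/(k*q_2 + q_1) with the largest k >= 1 whose denominator stays <= 12; these approach x as k grows, and every other convergent or intermediate fraction in range is farther away.
Largest k: floor((12 - q_1)/q_2) = floor((12 - 4)/9) = 0.
Since k = 0, no intermediate fraction beyond p_2/q_2 has denominator <= 12, so the convergent 38/9 is the closest (its error is |169*9 - 38*40|/(40*9) = 1/360).

38/9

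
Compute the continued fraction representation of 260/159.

Run the Euclidean algorithm on 260 and 159; the successive quotients are the partial quotients a_0, a_1, ... (each step inverts the fractional part left over by the previous one):
  260 = 1*159 + 101, so a_0 = 1.
  159 = 1*101 + 58, so a_1 = 1.
  101 = 1*58 + 43, so a_2 = 1.
  58 = 1*43 + 15, so a_3 = 1.
  43 = 2*15 + 13, so a_4 = 2.
  15 = 1*13 + 2, so a_5 = 1.
  13 = 6*2 + 1, so a_6 = 6.
  2 = 2*1 + 0, so a_7 = 2.
The remainder reaches 0 after 8 divisions, so the expansion has 8 partial quotients, read off in order.

[1; 1, 1, 1, 2, 1, 6, 2]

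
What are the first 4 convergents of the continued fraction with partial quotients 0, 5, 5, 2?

0/1, 1/5, 5/26, 11/57

Using the convergent recurrence p_i = a_i*p_{i-1} + p_{i-2}, q_i = a_i*q_{i-1} + q_{i-2} with p_{-2}=0, p_{-1}=1, q_{-2}=1, q_{-1}=0:
  i=0: a_0=0, p_0 = 0*1 + 0 = 0, q_0 = 0*0 + 1 = 1.
  i=1: a_1=5, p_1 = 5*0 + 1 = 1, q_1 = 5*1 + 0 = 5.
  i=2: a_2=5, p_2 = 5*1 + 0 = 5, q_2 = 5*5 + 1 = 26.
  i=3: a_3=2, p_3 = 2*5 + 1 = 11, q_3 = 2*26 + 5 = 57.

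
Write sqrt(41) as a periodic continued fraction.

[6; (2, 2, 12)]

Write x_i = (sqrt(41) + m_i)/d_i with (m_0, d_0) = (0, 1). a_0 = floor(sqrt(41)) = 6, since 6^2 = 36 <= 41 < 49 = 7^2.
Iterate m_{i+1} = d_i*a_i - m_i, d_{i+1} = (41 - m_{i+1}^2)/d_i, a_{i+1} = floor((a_0 + m_{i+1})/d_{i+1}):
  m_1 = 1*6 - 0 = 6, d_1 = (41 - 6^2)/1 = 5/1 = 5, a_1 = floor((6 + 6)/5) = 2.
  m_2 = 5*2 - 6 = 4, d_2 = (41 - 4^2)/5 = 25/5 = 5, a_2 = floor((6 + 4)/5) = 2.
  m_3 = 5*2 - 4 = 6, d_3 = (41 - 6^2)/5 = 5/5 = 1, a_3 = floor((6 + 6)/1) = 12.
  m_4 = 1*12 - 6 = 6, d_4 = (41 - 6^2)/1 = 5/1 = 5: (m_4, d_4) = (m_1, d_1) = (6, 5), so from here the quotients repeat a_1, ..., a_3; the period length is 3.
Hence the expansion of sqrt(41) is a_0 = 6 followed by the repeating block 2, 2, 12 (period 3).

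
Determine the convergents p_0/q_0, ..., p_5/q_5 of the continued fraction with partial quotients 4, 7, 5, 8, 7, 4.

4/1, 29/7, 149/36, 1221/295, 8696/2101, 36005/8699

Using the convergent recurrence p_i = a_i*p_{i-1} + p_{i-2}, q_i = a_i*q_{i-1} + q_{i-2} with p_{-2}=0, p_{-1}=1, q_{-2}=1, q_{-1}=0:
  i=0: a_0=4, p_0 = 4*1 + 0 = 4, q_0 = 4*0 + 1 = 1.
  i=1: a_1=7, p_1 = 7*4 + 1 = 29, q_1 = 7*1 + 0 = 7.
  i=2: a_2=5, p_2 = 5*29 + 4 = 149, q_2 = 5*7 + 1 = 36.
  i=3: a_3=8, p_3 = 8*149 + 29 = 1221, q_3 = 8*36 + 7 = 295.
  i=4: a_4=7, p_4 = 7*1221 + 149 = 8696, q_4 = 7*295 + 36 = 2101.
  i=5: a_5=4, p_5 = 4*8696 + 1221 = 36005, q_5 = 4*2101 + 295 = 8699.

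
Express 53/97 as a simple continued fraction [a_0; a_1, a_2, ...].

Run the Euclidean algorithm on 53 and 97; the successive quotients are the partial quotients a_0, a_1, ... (each step inverts the fractional part left over by the previous one):
  53 = 0*97 + 53, so a_0 = 0.
  97 = 1*53 + 44, so a_1 = 1.
  53 = 1*44 + 9, so a_2 = 1.
  44 = 4*9 + 8, so a_3 = 4.
  9 = 1*8 + 1, so a_4 = 1.
  8 = 8*1 + 0, so a_5 = 8.
The remainder reaches 0 after 6 divisions, so the expansion has 6 partial quotients, read off in order.

[0; 1, 1, 4, 1, 8]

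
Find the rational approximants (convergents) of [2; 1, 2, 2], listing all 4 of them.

Using the convergent recurrence p_i = a_i*p_{i-1} + p_{i-2}, q_i = a_i*q_{i-1} + q_{i-2} with p_{-2}=0, p_{-1}=1, q_{-2}=1, q_{-1}=0:
  i=0: a_0=2, p_0 = 2*1 + 0 = 2, q_0 = 2*0 + 1 = 1.
  i=1: a_1=1, p_1 = 1*2 + 1 = 3, q_1 = 1*1 + 0 = 1.
  i=2: a_2=2, p_2 = 2*3 + 2 = 8, q_2 = 2*1 + 1 = 3.
  i=3: a_3=2, p_3 = 2*8 + 3 = 19, q_3 = 2*3 + 1 = 7.

2/1, 3/1, 8/3, 19/7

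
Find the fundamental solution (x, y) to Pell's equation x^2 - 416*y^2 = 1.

(x, y) = (5201, 255)

First expand sqrt(416) as a continued fraction. With x_i = (sqrt(416) + m_i)/d_i and (m_0, d_0) = (0, 1): a_0 = floor(sqrt(416)) = 20, since 20^2 = 400 <= 416 < 441 = 21^2.
Iterate m_{i+1} = d_i*a_i - m_i, d_{i+1} = (416 - m_{i+1}^2)/d_i, a_{i+1} = floor((a_0 + m_{i+1})/d_{i+1}):
  m_1 = 1*20 - 0 = 20, d_1 = (416 - 20^2)/1 = 16/1 = 16, a_1 = floor((20 + 20)/16) = 2.
  m_2 = 16*2 - 20 = 12, d_2 = (416 - 12^2)/16 = 272/16 = 17, a_2 = floor((20 + 12)/17) = 1.
  m_3 = 17*1 - 12 = 5, d_3 = (416 - 5^2)/17 = 391/17 = 23, a_3 = floor((20 + 5)/23) = 1.
  m_4 = 23*1 - 5 = 18, d_4 = (416 - 18^2)/23 = 92/23 = 4, a_4 = floor((20 + 18)/4) = 9.
  m_5 = 4*9 - 18 = 18, d_5 = (416 - 18^2)/4 = 92/4 = 23, a_5 = floor((20 + 18)/23) = 1.
  m_6 = 23*1 - 18 = 5, d_6 = (416 - 5^2)/23 = 391/23 = 17, a_6 = floor((20 + 5)/17) = 1.
  m_7 = 17*1 - 5 = 12, d_7 = (416 - 12^2)/17 = 272/17 = 16, a_7 = floor((20 + 12)/16) = 2.
  m_8 = 16*2 - 12 = 20, d_8 = (416 - 20^2)/16 = 16/16 = 1, a_8 = floor((20 + 20)/1) = 40.
  m_9 = 1*40 - 20 = 20, d_9 = (416 - 20^2)/1 = 16/1 = 16: (m_9, d_9) = (m_1, d_1) = (20, 16), so from here the quotients repeat a_1, ..., a_8; the period length is 8.
So sqrt(416) = [20; (2, 1, 1, 9, 1, 1, 2, 40)] with period length k = 8.
k is even, so the fundamental solution of x^2 - 416y^2 = 1 is (p_{k-1}, q_{k-1}) = (p_7, q_7); compute convergents through index 7.
Convergents (p_i = a_i*p_{i-1} + p_{i-2}, q_i = a_i*q_{i-1} + q_{i-2} with p_{-2}=0, p_{-1}=1, q_{-2}=1, q_{-1}=0):
  i=0: a_0=20, p_0 = 20*1 + 0 = 20, q_0 = 20*0 + 1 = 1.
  i=1: a_1=2, p_1 = 2*20 + 1 = 41, q_1 = 2*1 + 0 = 2.
  i=2: a_2=1, p_2 = 1*41 + 20 = 61, q_2 = 1*2 + 1 = 3.
  i=3: a_3=1, p_3 = 1*61 + 41 = 102, q_3 = 1*3 + 2 = 5.
  i=4: a_4=9, p_4 = 9*102 + 61 = 979, q_4 = 9*5 + 3 = 48.
  i=5: a_5=1, p_5 = 1*979 + 102 = 1081, q_5 = 1*48 + 5 = 53.
  i=6: a_6=1, p_6 = 1*1081 + 979 = 2060, q_6 = 1*53 + 48 = 101.
  i=7: a_7=2, p_7 = 2*2060 + 1081 = 5201, q_7 = 2*101 + 53 = 255.
Check: 5201^2 - 416*255^2 = 27050401 - 27050400 = 1, so (x, y) = (5201, 255) solves the equation, and by the theorem it is the least positive solution.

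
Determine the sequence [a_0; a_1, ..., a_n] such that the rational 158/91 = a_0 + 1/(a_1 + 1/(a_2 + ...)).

Run the Euclidean algorithm on 158 and 91; the successive quotients are the partial quotients a_0, a_1, ... (each step inverts the fractional part left over by the previous one):
  158 = 1*91 + 67, so a_0 = 1.
  91 = 1*67 + 24, so a_1 = 1.
  67 = 2*24 + 19, so a_2 = 2.
  24 = 1*19 + 5, so a_3 = 1.
  19 = 3*5 + 4, so a_4 = 3.
  5 = 1*4 + 1, so a_5 = 1.
  4 = 4*1 + 0, so a_6 = 4.
The remainder reaches 0 after 7 divisions, so the expansion has 7 partial quotients, read off in order.

[1; 1, 2, 1, 3, 1, 4]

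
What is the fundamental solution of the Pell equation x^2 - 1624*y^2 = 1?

First expand sqrt(1624) as a continued fraction. With x_i = (sqrt(1624) + m_i)/d_i and (m_0, d_0) = (0, 1): a_0 = floor(sqrt(1624)) = 40, since 40^2 = 1600 <= 1624 < 1681 = 41^2.
Iterate m_{i+1} = d_i*a_i - m_i, d_{i+1} = (1624 - m_{i+1}^2)/d_i, a_{i+1} = floor((a_0 + m_{i+1})/d_{i+1}):
  m_1 = 1*40 - 0 = 40, d_1 = (1624 - 40^2)/1 = 24/1 = 24, a_1 = floor((40 + 40)/24) = 3.
  m_2 = 24*3 - 40 = 32, d_2 = (1624 - 32^2)/24 = 600/24 = 25, a_2 = floor((40 + 32)/25) = 2.
  m_3 = 25*2 - 32 = 18, d_3 = (1624 - 18^2)/25 = 1300/25 = 52, a_3 = floor((40 + 18)/52) = 1.
  m_4 = 52*1 - 18 = 34, d_4 = (1624 - 34^2)/52 = 468/52 = 9, a_4 = floor((40 + 34)/9) = 8.
  m_5 = 9*8 - 34 = 38, d_5 = (1624 - 38^2)/9 = 180/9 = 20, a_5 = floor((40 + 38)/20) = 3.
  m_6 = 20*3 - 38 = 22, d_6 = (1624 - 22^2)/20 = 1140/20 = 57, a_6 = floor((40 + 22)/57) = 1.
  m_7 = 57*1 - 22 = 35, d_7 = (1624 - 35^2)/57 = 399/57 = 7, a_7 = floor((40 + 35)/7) = 10.
  m_8 = 7*10 - 35 = 35, d_8 = (1624 - 35^2)/7 = 399/7 = 57, a_8 = floor((40 + 35)/57) = 1.
  m_9 = 57*1 - 35 = 22, d_9 = (1624 - 22^2)/57 = 1140/57 = 20, a_9 = floor((40 + 22)/20) = 3.
  m_10 = 20*3 - 22 = 38, d_10 = (1624 - 38^2)/20 = 180/20 = 9, a_10 = floor((40 + 38)/9) = 8.
  m_11 = 9*8 - 38 = 34, d_11 = (1624 - 34^2)/9 = 468/9 = 52, a_11 = floor((40 + 34)/52) = 1.
  m_12 = 52*1 - 34 = 18, d_12 = (1624 - 18^2)/52 = 1300/52 = 25, a_12 = floor((40 + 18)/25) = 2.
  m_13 = 25*2 - 18 = 32, d_13 = (1624 - 32^2)/25 = 600/25 = 24, a_13 = floor((40 + 32)/24) = 3.
  m_14 = 24*3 - 32 = 40, d_14 = (1624 - 40^2)/24 = 24/24 = 1, a_14 = floor((40 + 40)/1) = 80.
  m_15 = 1*80 - 40 = 40, d_15 = (1624 - 40^2)/1 = 24/1 = 24: (m_15, d_15) = (m_1, d_1) = (40, 24), so from here the quotients repeat a_1, ..., a_14; the period length is 14.
So sqrt(1624) = [40; (3, 2, 1, 8, 3, 1, 10, 1, 3, 8, 1, 2, 3, 80)] with period length k = 14.
k is even, so the fundamental solution of x^2 - 1624y^2 = 1 is (p_{k-1}, q_{k-1}) = (p_13, q_13); compute convergents through index 13.
Convergents (p_i = a_i*p_{i-1} + p_{i-2}, q_i = a_i*q_{i-1} + q_{i-2} with p_{-2}=0, p_{-1}=1, q_{-2}=1, q_{-1}=0):
  i=0: a_0=40, p_0 = 40*1 + 0 = 40, q_0 = 40*0 + 1 = 1.
  i=1: a_1=3, p_1 = 3*40 + 1 = 121, q_1 = 3*1 + 0 = 3.
  i=2: a_2=2, p_2 = 2*121 + 40 = 282, q_2 = 2*3 + 1 = 7.
  i=3: a_3=1, p_3 = 1*282 + 121 = 403, q_3 = 1*7 + 3 = 10.
  i=4: a_4=8, p_4 = 8*403 + 282 = 3506, q_4 = 8*10 + 7 = 87.
  i=5: a_5=3, p_5 = 3*3506 + 403 = 10921, q_5 = 3*87 + 10 = 271.
  i=6: a_6=1, p_6 = 1*10921 + 3506 = 14427, q_6 = 1*271 + 87 = 358.
  i=7: a_7=10, p_7 = 10*14427 + 10921 = 155191, q_7 = 10*358 + 271 = 3851.
  i=8: a_8=1, p_8 = 1*155191 + 14427 = 169618, q_8 = 1*3851 + 358 = 4209.
  i=9: a_9=3, p_9 = 3*169618 + 155191 = 664045, q_9 = 3*4209 + 3851 = 16478.
  i=10: a_10=8, p_10 = 8*664045 + 169618 = 5481978, q_10 = 8*16478 + 4209 = 136033.
  i=11: a_11=1, p_11 = 1*5481978 + 664045 = 6146023, q_11 = 1*136033 + 16478 = 152511.
  i=12: a_12=2, p_12 = 2*6146023 + 5481978 = 17774024, q_12 = 2*152511 + 136033 = 441055.
  i=13: a_13=3, p_13 = 3*17774024 + 6146023 = 59468095, q_13 = 3*441055 + 152511 = 1475676.
Check: 59468095^2 - 1624*1475676^2 = 3536454322929025 - 3536454322929024 = 1, so (x, y) = (59468095, 1475676) solves the equation, and by the theorem it is the least positive solution.

(x, y) = (59468095, 1475676)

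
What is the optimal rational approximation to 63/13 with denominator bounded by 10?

Expand x = 63/13 as a continued fraction with the Euclidean algorithm:
  63 = 4*13 + 11, so a_0 = 4.
  13 = 1*11 + 2, so a_1 = 1.
  11 = 5*2 + 1, so a_2 = 5.
  2 = 2*1 + 0, so a_3 = 2.
so x = [4; 1, 5, 2].
Convergents (p_i = a_i*p_{i-1} + p_{i-2}, q_i = a_i*q_{i-1} + q_{i-2} with p_{-2}=0, p_{-1}=1, q_{-2}=1, q_{-1}=0), until the denominator exceeds 10:
  i=0: a_0=4, p_0 = 4*1 + 0 = 4, q_0 = 4*0 + 1 = 1.
  i=1: a_1=1, p_1 = 1*4 + 1 = 5, q_1 = 1*1 + 0 = 1.
  i=2: a_2=5, p_2 = 5*5 + 4 = 29, q_2 = 5*1 + 1 = 6.
  i=3: a_3=2, p_3 = 2*29 + 5 = 63, q_3 = 2*6 + 1 = 13.
q_3 = 13 > 10, so the last convergent with denominator <= 10 is p_2/q_2 = 29/6.
The closest fraction with denominator <= 10 is either p_2/q_2 or the intermediate fraction (k*p_2 + p_1)/(k*q_2 + q_1) with the largest k >= 1 whose denominator stays <= 10; these approach x as k grows, and every other convergent or intermediate fraction in range is farther away.
Largest k: floor((10 - q_1)/q_2) = floor((10 - 1)/6) = 1.
That gives (1*29 + 5)/(1*6 + 1) = 34/7.
Compare the errors: |x - 29/6| = |63*6 - 29*13|/(13*6) = 1/78, and |x - 34/7| = |63*7 - 34*13|/(13*7) = 1/91.
Cross-multiplying, 1*78 = 78 < 91 = 1*91, so 1/91 is smaller: the intermediate fraction 34/7 is closer to x than 29/6.

34/7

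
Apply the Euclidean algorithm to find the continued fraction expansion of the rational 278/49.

[5; 1, 2, 16]

Run the Euclidean algorithm on 278 and 49; the successive quotients are the partial quotients a_0, a_1, ... (each step inverts the fractional part left over by the previous one):
  278 = 5*49 + 33, so a_0 = 5.
  49 = 1*33 + 16, so a_1 = 1.
  33 = 2*16 + 1, so a_2 = 2.
  16 = 16*1 + 0, so a_3 = 16.
The remainder reaches 0 after 4 divisions, so the expansion has 4 partial quotients, read off in order.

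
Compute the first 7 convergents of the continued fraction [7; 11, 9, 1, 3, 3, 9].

7/1, 78/11, 709/100, 787/111, 3070/433, 9997/1410, 93043/13123

Using the convergent recurrence p_i = a_i*p_{i-1} + p_{i-2}, q_i = a_i*q_{i-1} + q_{i-2} with p_{-2}=0, p_{-1}=1, q_{-2}=1, q_{-1}=0:
  i=0: a_0=7, p_0 = 7*1 + 0 = 7, q_0 = 7*0 + 1 = 1.
  i=1: a_1=11, p_1 = 11*7 + 1 = 78, q_1 = 11*1 + 0 = 11.
  i=2: a_2=9, p_2 = 9*78 + 7 = 709, q_2 = 9*11 + 1 = 100.
  i=3: a_3=1, p_3 = 1*709 + 78 = 787, q_3 = 1*100 + 11 = 111.
  i=4: a_4=3, p_4 = 3*787 + 709 = 3070, q_4 = 3*111 + 100 = 433.
  i=5: a_5=3, p_5 = 3*3070 + 787 = 9997, q_5 = 3*433 + 111 = 1410.
  i=6: a_6=9, p_6 = 9*9997 + 3070 = 93043, q_6 = 9*1410 + 433 = 13123.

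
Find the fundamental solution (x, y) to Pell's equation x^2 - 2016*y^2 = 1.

First expand sqrt(2016) as a continued fraction. With x_i = (sqrt(2016) + m_i)/d_i and (m_0, d_0) = (0, 1): a_0 = floor(sqrt(2016)) = 44, since 44^2 = 1936 <= 2016 < 2025 = 45^2.
Iterate m_{i+1} = d_i*a_i - m_i, d_{i+1} = (2016 - m_{i+1}^2)/d_i, a_{i+1} = floor((a_0 + m_{i+1})/d_{i+1}):
  m_1 = 1*44 - 0 = 44, d_1 = (2016 - 44^2)/1 = 80/1 = 80, a_1 = floor((44 + 44)/80) = 1.
  m_2 = 80*1 - 44 = 36, d_2 = (2016 - 36^2)/80 = 720/80 = 9, a_2 = floor((44 + 36)/9) = 8.
  m_3 = 9*8 - 36 = 36, d_3 = (2016 - 36^2)/9 = 720/9 = 80, a_3 = floor((44 + 36)/80) = 1.
  m_4 = 80*1 - 36 = 44, d_4 = (2016 - 44^2)/80 = 80/80 = 1, a_4 = floor((44 + 44)/1) = 88.
  m_5 = 1*88 - 44 = 44, d_5 = (2016 - 44^2)/1 = 80/1 = 80: (m_5, d_5) = (m_1, d_1) = (44, 80), so from here the quotients repeat a_1, ..., a_4; the period length is 4.
So sqrt(2016) = [44; (1, 8, 1, 88)] with period length k = 4.
k is even, so the fundamental solution of x^2 - 2016y^2 = 1 is (p_{k-1}, q_{k-1}) = (p_3, q_3); compute convergents through index 3.
Convergents (p_i = a_i*p_{i-1} + p_{i-2}, q_i = a_i*q_{i-1} + q_{i-2} with p_{-2}=0, p_{-1}=1, q_{-2}=1, q_{-1}=0):
  i=0: a_0=44, p_0 = 44*1 + 0 = 44, q_0 = 44*0 + 1 = 1.
  i=1: a_1=1, p_1 = 1*44 + 1 = 45, q_1 = 1*1 + 0 = 1.
  i=2: a_2=8, p_2 = 8*45 + 44 = 404, q_2 = 8*1 + 1 = 9.
  i=3: a_3=1, p_3 = 1*404 + 45 = 449, q_3 = 1*9 + 1 = 10.
Check: 449^2 - 2016*10^2 = 201601 - 201600 = 1, so (x, y) = (449, 10) solves the equation, and by the theorem it is the least positive solution.

(x, y) = (449, 10)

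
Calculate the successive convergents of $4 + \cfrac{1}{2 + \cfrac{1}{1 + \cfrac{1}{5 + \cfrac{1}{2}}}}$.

4/1, 9/2, 13/3, 74/17, 161/37

Using the convergent recurrence p_i = a_i*p_{i-1} + p_{i-2}, q_i = a_i*q_{i-1} + q_{i-2} with p_{-2}=0, p_{-1}=1, q_{-2}=1, q_{-1}=0:
  i=0: a_0=4, p_0 = 4*1 + 0 = 4, q_0 = 4*0 + 1 = 1.
  i=1: a_1=2, p_1 = 2*4 + 1 = 9, q_1 = 2*1 + 0 = 2.
  i=2: a_2=1, p_2 = 1*9 + 4 = 13, q_2 = 1*2 + 1 = 3.
  i=3: a_3=5, p_3 = 5*13 + 9 = 74, q_3 = 5*3 + 2 = 17.
  i=4: a_4=2, p_4 = 2*74 + 13 = 161, q_4 = 2*17 + 3 = 37.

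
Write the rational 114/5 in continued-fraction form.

[22; 1, 4]

Run the Euclidean algorithm on 114 and 5; the successive quotients are the partial quotients a_0, a_1, ... (each step inverts the fractional part left over by the previous one):
  114 = 22*5 + 4, so a_0 = 22.
  5 = 1*4 + 1, so a_1 = 1.
  4 = 4*1 + 0, so a_2 = 4.
The remainder reaches 0 after 3 divisions, so the expansion has 3 partial quotients, read off in order.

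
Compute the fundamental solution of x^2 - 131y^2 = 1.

First expand sqrt(131) as a continued fraction. With x_i = (sqrt(131) + m_i)/d_i and (m_0, d_0) = (0, 1): a_0 = floor(sqrt(131)) = 11, since 11^2 = 121 <= 131 < 144 = 12^2.
Iterate m_{i+1} = d_i*a_i - m_i, d_{i+1} = (131 - m_{i+1}^2)/d_i, a_{i+1} = floor((a_0 + m_{i+1})/d_{i+1}):
  m_1 = 1*11 - 0 = 11, d_1 = (131 - 11^2)/1 = 10/1 = 10, a_1 = floor((11 + 11)/10) = 2.
  m_2 = 10*2 - 11 = 9, d_2 = (131 - 9^2)/10 = 50/10 = 5, a_2 = floor((11 + 9)/5) = 4.
  m_3 = 5*4 - 9 = 11, d_3 = (131 - 11^2)/5 = 10/5 = 2, a_3 = floor((11 + 11)/2) = 11.
  m_4 = 2*11 - 11 = 11, d_4 = (131 - 11^2)/2 = 10/2 = 5, a_4 = floor((11 + 11)/5) = 4.
  m_5 = 5*4 - 11 = 9, d_5 = (131 - 9^2)/5 = 50/5 = 10, a_5 = floor((11 + 9)/10) = 2.
  m_6 = 10*2 - 9 = 11, d_6 = (131 - 11^2)/10 = 10/10 = 1, a_6 = floor((11 + 11)/1) = 22.
  m_7 = 1*22 - 11 = 11, d_7 = (131 - 11^2)/1 = 10/1 = 10: (m_7, d_7) = (m_1, d_1) = (11, 10), so from here the quotients repeat a_1, ..., a_6; the period length is 6.
So sqrt(131) = [11; (2, 4, 11, 4, 2, 22)] with period length k = 6.
k is even, so the fundamental solution of x^2 - 131y^2 = 1 is (p_{k-1}, q_{k-1}) = (p_5, q_5); compute convergents through index 5.
Convergents (p_i = a_i*p_{i-1} + p_{i-2}, q_i = a_i*q_{i-1} + q_{i-2} with p_{-2}=0, p_{-1}=1, q_{-2}=1, q_{-1}=0):
  i=0: a_0=11, p_0 = 11*1 + 0 = 11, q_0 = 11*0 + 1 = 1.
  i=1: a_1=2, p_1 = 2*11 + 1 = 23, q_1 = 2*1 + 0 = 2.
  i=2: a_2=4, p_2 = 4*23 + 11 = 103, q_2 = 4*2 + 1 = 9.
  i=3: a_3=11, p_3 = 11*103 + 23 = 1156, q_3 = 11*9 + 2 = 101.
  i=4: a_4=4, p_4 = 4*1156 + 103 = 4727, q_4 = 4*101 + 9 = 413.
  i=5: a_5=2, p_5 = 2*4727 + 1156 = 10610, q_5 = 2*413 + 101 = 927.
Check: 10610^2 - 131*927^2 = 112572100 - 112572099 = 1, so (x, y) = (10610, 927) solves the equation, and by the theorem it is the least positive solution.

(x, y) = (10610, 927)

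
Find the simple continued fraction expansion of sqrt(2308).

[48; (24, 96)]

Write x_i = (sqrt(2308) + m_i)/d_i with (m_0, d_0) = (0, 1). a_0 = floor(sqrt(2308)) = 48, since 48^2 = 2304 <= 2308 < 2401 = 49^2.
Iterate m_{i+1} = d_i*a_i - m_i, d_{i+1} = (2308 - m_{i+1}^2)/d_i, a_{i+1} = floor((a_0 + m_{i+1})/d_{i+1}):
  m_1 = 1*48 - 0 = 48, d_1 = (2308 - 48^2)/1 = 4/1 = 4, a_1 = floor((48 + 48)/4) = 24.
  m_2 = 4*24 - 48 = 48, d_2 = (2308 - 48^2)/4 = 4/4 = 1, a_2 = floor((48 + 48)/1) = 96.
  m_3 = 1*96 - 48 = 48, d_3 = (2308 - 48^2)/1 = 4/1 = 4: (m_3, d_3) = (m_1, d_1) = (48, 4), so from here the quotients repeat a_1, a_2; the period length is 2.
Hence the expansion of sqrt(2308) is a_0 = 48 followed by the repeating block 24, 96 (period 2).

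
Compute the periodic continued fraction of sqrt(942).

Write x_i = (sqrt(942) + m_i)/d_i with (m_0, d_0) = (0, 1). a_0 = floor(sqrt(942)) = 30, since 30^2 = 900 <= 942 < 961 = 31^2.
Iterate m_{i+1} = d_i*a_i - m_i, d_{i+1} = (942 - m_{i+1}^2)/d_i, a_{i+1} = floor((a_0 + m_{i+1})/d_{i+1}):
  m_1 = 1*30 - 0 = 30, d_1 = (942 - 30^2)/1 = 42/1 = 42, a_1 = floor((30 + 30)/42) = 1.
  m_2 = 42*1 - 30 = 12, d_2 = (942 - 12^2)/42 = 798/42 = 19, a_2 = floor((30 + 12)/19) = 2.
  m_3 = 19*2 - 12 = 26, d_3 = (942 - 26^2)/19 = 266/19 = 14, a_3 = floor((30 + 26)/14) = 4.
  m_4 = 14*4 - 26 = 30, d_4 = (942 - 30^2)/14 = 42/14 = 3, a_4 = floor((30 + 30)/3) = 20.
  m_5 = 3*20 - 30 = 30, d_5 = (942 - 30^2)/3 = 42/3 = 14, a_5 = floor((30 + 30)/14) = 4.
  m_6 = 14*4 - 30 = 26, d_6 = (942 - 26^2)/14 = 266/14 = 19, a_6 = floor((30 + 26)/19) = 2.
  m_7 = 19*2 - 26 = 12, d_7 = (942 - 12^2)/19 = 798/19 = 42, a_7 = floor((30 + 12)/42) = 1.
  m_8 = 42*1 - 12 = 30, d_8 = (942 - 30^2)/42 = 42/42 = 1, a_8 = floor((30 + 30)/1) = 60.
  m_9 = 1*60 - 30 = 30, d_9 = (942 - 30^2)/1 = 42/1 = 42: (m_9, d_9) = (m_1, d_1) = (30, 42), so from here the quotients repeat a_1, ..., a_8; the period length is 8.
Hence the expansion of sqrt(942) is a_0 = 30 followed by the repeating block 1, 2, 4, 20, 4, 2, 1, 60 (period 8).

[30; (1, 2, 4, 20, 4, 2, 1, 60)]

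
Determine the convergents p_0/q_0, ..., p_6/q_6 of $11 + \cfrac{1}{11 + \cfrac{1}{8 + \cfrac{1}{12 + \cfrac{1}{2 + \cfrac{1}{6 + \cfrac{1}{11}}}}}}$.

Using the convergent recurrence p_i = a_i*p_{i-1} + p_{i-2}, q_i = a_i*q_{i-1} + q_{i-2} with p_{-2}=0, p_{-1}=1, q_{-2}=1, q_{-1}=0:
  i=0: a_0=11, p_0 = 11*1 + 0 = 11, q_0 = 11*0 + 1 = 1.
  i=1: a_1=11, p_1 = 11*11 + 1 = 122, q_1 = 11*1 + 0 = 11.
  i=2: a_2=8, p_2 = 8*122 + 11 = 987, q_2 = 8*11 + 1 = 89.
  i=3: a_3=12, p_3 = 12*987 + 122 = 11966, q_3 = 12*89 + 11 = 1079.
  i=4: a_4=2, p_4 = 2*11966 + 987 = 24919, q_4 = 2*1079 + 89 = 2247.
  i=5: a_5=6, p_5 = 6*24919 + 11966 = 161480, q_5 = 6*2247 + 1079 = 14561.
  i=6: a_6=11, p_6 = 11*161480 + 24919 = 1801199, q_6 = 11*14561 + 2247 = 162418.

11/1, 122/11, 987/89, 11966/1079, 24919/2247, 161480/14561, 1801199/162418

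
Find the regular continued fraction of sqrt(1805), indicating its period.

Write x_i = (sqrt(1805) + m_i)/d_i with (m_0, d_0) = (0, 1). a_0 = floor(sqrt(1805)) = 42, since 42^2 = 1764 <= 1805 < 1849 = 43^2.
Iterate m_{i+1} = d_i*a_i - m_i, d_{i+1} = (1805 - m_{i+1}^2)/d_i, a_{i+1} = floor((a_0 + m_{i+1})/d_{i+1}):
  m_1 = 1*42 - 0 = 42, d_1 = (1805 - 42^2)/1 = 41/1 = 41, a_1 = floor((42 + 42)/41) = 2.
  m_2 = 41*2 - 42 = 40, d_2 = (1805 - 40^2)/41 = 205/41 = 5, a_2 = floor((42 + 40)/5) = 16.
  m_3 = 5*16 - 40 = 40, d_3 = (1805 - 40^2)/5 = 205/5 = 41, a_3 = floor((42 + 40)/41) = 2.
  m_4 = 41*2 - 40 = 42, d_4 = (1805 - 42^2)/41 = 41/41 = 1, a_4 = floor((42 + 42)/1) = 84.
  m_5 = 1*84 - 42 = 42, d_5 = (1805 - 42^2)/1 = 41/1 = 41: (m_5, d_5) = (m_1, d_1) = (42, 41), so from here the quotients repeat a_1, ..., a_4; the period length is 4.
Hence the expansion of sqrt(1805) is a_0 = 42 followed by the repeating block 2, 16, 2, 84 (period 4).

[42; (2, 16, 2, 84)]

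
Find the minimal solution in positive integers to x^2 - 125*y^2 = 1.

(x, y) = (930249, 83204)

First expand sqrt(125) as a continued fraction. With x_i = (sqrt(125) + m_i)/d_i and (m_0, d_0) = (0, 1): a_0 = floor(sqrt(125)) = 11, since 11^2 = 121 <= 125 < 144 = 12^2.
Iterate m_{i+1} = d_i*a_i - m_i, d_{i+1} = (125 - m_{i+1}^2)/d_i, a_{i+1} = floor((a_0 + m_{i+1})/d_{i+1}):
  m_1 = 1*11 - 0 = 11, d_1 = (125 - 11^2)/1 = 4/1 = 4, a_1 = floor((11 + 11)/4) = 5.
  m_2 = 4*5 - 11 = 9, d_2 = (125 - 9^2)/4 = 44/4 = 11, a_2 = floor((11 + 9)/11) = 1.
  m_3 = 11*1 - 9 = 2, d_3 = (125 - 2^2)/11 = 121/11 = 11, a_3 = floor((11 + 2)/11) = 1.
  m_4 = 11*1 - 2 = 9, d_4 = (125 - 9^2)/11 = 44/11 = 4, a_4 = floor((11 + 9)/4) = 5.
  m_5 = 4*5 - 9 = 11, d_5 = (125 - 11^2)/4 = 4/4 = 1, a_5 = floor((11 + 11)/1) = 22.
  m_6 = 1*22 - 11 = 11, d_6 = (125 - 11^2)/1 = 4/1 = 4: (m_6, d_6) = (m_1, d_1) = (11, 4), so from here the quotients repeat a_1, ..., a_5; the period length is 5.
So sqrt(125) = [11; (5, 1, 1, 5, 22)] with period length k = 5.
k is odd, so (p_{k-1}, q_{k-1}) only solves x^2 - 125y^2 = -1 and the fundamental solution of x^2 - 125y^2 = 1 is (p_{2k-1}, q_{2k-1}) = (p_9, q_9); compute convergents through index 9, running through the period twice.
Convergents (p_i = a_i*p_{i-1} + p_{i-2}, q_i = a_i*q_{i-1} + q_{i-2} with p_{-2}=0, p_{-1}=1, q_{-2}=1, q_{-1}=0):
  i=0: a_0=11, p_0 = 11*1 + 0 = 11, q_0 = 11*0 + 1 = 1.
  i=1: a_1=5, p_1 = 5*11 + 1 = 56, q_1 = 5*1 + 0 = 5.
  i=2: a_2=1, p_2 = 1*56 + 11 = 67, q_2 = 1*5 + 1 = 6.
  i=3: a_3=1, p_3 = 1*67 + 56 = 123, q_3 = 1*6 + 5 = 11.
  i=4: a_4=5, p_4 = 5*123 + 67 = 682, q_4 = 5*11 + 6 = 61.
  i=5: a_5=22, p_5 = 22*682 + 123 = 15127, q_5 = 22*61 + 11 = 1353.
  i=6: a_6=5, p_6 = 5*15127 + 682 = 76317, q_6 = 5*1353 + 61 = 6826.
  i=7: a_7=1, p_7 = 1*76317 + 15127 = 91444, q_7 = 1*6826 + 1353 = 8179.
  i=8: a_8=1, p_8 = 1*91444 + 76317 = 167761, q_8 = 1*8179 + 6826 = 15005.
  i=9: a_9=5, p_9 = 5*167761 + 91444 = 930249, q_9 = 5*15005 + 8179 = 83204.
Indeed p_4^2 - 125*q_4^2 = 465124 - 465125 = -1, not +1.
Check: 930249^2 - 125*83204^2 = 865363202001 - 865363202000 = 1, so (x, y) = (930249, 83204) solves the equation, and by the theorem it is the least positive solution.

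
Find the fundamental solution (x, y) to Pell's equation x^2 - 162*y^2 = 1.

(x, y) = (19601, 1540)

First expand sqrt(162) as a continued fraction. With x_i = (sqrt(162) + m_i)/d_i and (m_0, d_0) = (0, 1): a_0 = floor(sqrt(162)) = 12, since 12^2 = 144 <= 162 < 169 = 13^2.
Iterate m_{i+1} = d_i*a_i - m_i, d_{i+1} = (162 - m_{i+1}^2)/d_i, a_{i+1} = floor((a_0 + m_{i+1})/d_{i+1}):
  m_1 = 1*12 - 0 = 12, d_1 = (162 - 12^2)/1 = 18/1 = 18, a_1 = floor((12 + 12)/18) = 1.
  m_2 = 18*1 - 12 = 6, d_2 = (162 - 6^2)/18 = 126/18 = 7, a_2 = floor((12 + 6)/7) = 2.
  m_3 = 7*2 - 6 = 8, d_3 = (162 - 8^2)/7 = 98/7 = 14, a_3 = floor((12 + 8)/14) = 1.
  m_4 = 14*1 - 8 = 6, d_4 = (162 - 6^2)/14 = 126/14 = 9, a_4 = floor((12 + 6)/9) = 2.
  m_5 = 9*2 - 6 = 12, d_5 = (162 - 12^2)/9 = 18/9 = 2, a_5 = floor((12 + 12)/2) = 12.
  m_6 = 2*12 - 12 = 12, d_6 = (162 - 12^2)/2 = 18/2 = 9, a_6 = floor((12 + 12)/9) = 2.
  m_7 = 9*2 - 12 = 6, d_7 = (162 - 6^2)/9 = 126/9 = 14, a_7 = floor((12 + 6)/14) = 1.
  m_8 = 14*1 - 6 = 8, d_8 = (162 - 8^2)/14 = 98/14 = 7, a_8 = floor((12 + 8)/7) = 2.
  m_9 = 7*2 - 8 = 6, d_9 = (162 - 6^2)/7 = 126/7 = 18, a_9 = floor((12 + 6)/18) = 1.
  m_10 = 18*1 - 6 = 12, d_10 = (162 - 12^2)/18 = 18/18 = 1, a_10 = floor((12 + 12)/1) = 24.
  m_11 = 1*24 - 12 = 12, d_11 = (162 - 12^2)/1 = 18/1 = 18: (m_11, d_11) = (m_1, d_1) = (12, 18), so from here the quotients repeat a_1, ..., a_10; the period length is 10.
So sqrt(162) = [12; (1, 2, 1, 2, 12, 2, 1, 2, 1, 24)] with period length k = 10.
k is even, so the fundamental solution of x^2 - 162y^2 = 1 is (p_{k-1}, q_{k-1}) = (p_9, q_9); compute convergents through index 9.
Convergents (p_i = a_i*p_{i-1} + p_{i-2}, q_i = a_i*q_{i-1} + q_{i-2} with p_{-2}=0, p_{-1}=1, q_{-2}=1, q_{-1}=0):
  i=0: a_0=12, p_0 = 12*1 + 0 = 12, q_0 = 12*0 + 1 = 1.
  i=1: a_1=1, p_1 = 1*12 + 1 = 13, q_1 = 1*1 + 0 = 1.
  i=2: a_2=2, p_2 = 2*13 + 12 = 38, q_2 = 2*1 + 1 = 3.
  i=3: a_3=1, p_3 = 1*38 + 13 = 51, q_3 = 1*3 + 1 = 4.
  i=4: a_4=2, p_4 = 2*51 + 38 = 140, q_4 = 2*4 + 3 = 11.
  i=5: a_5=12, p_5 = 12*140 + 51 = 1731, q_5 = 12*11 + 4 = 136.
  i=6: a_6=2, p_6 = 2*1731 + 140 = 3602, q_6 = 2*136 + 11 = 283.
  i=7: a_7=1, p_7 = 1*3602 + 1731 = 5333, q_7 = 1*283 + 136 = 419.
  i=8: a_8=2, p_8 = 2*5333 + 3602 = 14268, q_8 = 2*419 + 283 = 1121.
  i=9: a_9=1, p_9 = 1*14268 + 5333 = 19601, q_9 = 1*1121 + 419 = 1540.
Check: 19601^2 - 162*1540^2 = 384199201 - 384199200 = 1, so (x, y) = (19601, 1540) solves the equation, and by the theorem it is the least positive solution.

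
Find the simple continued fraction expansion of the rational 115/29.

Run the Euclidean algorithm on 115 and 29; the successive quotients are the partial quotients a_0, a_1, ... (each step inverts the fractional part left over by the previous one):
  115 = 3*29 + 28, so a_0 = 3.
  29 = 1*28 + 1, so a_1 = 1.
  28 = 28*1 + 0, so a_2 = 28.
The remainder reaches 0 after 3 divisions, so the expansion has 3 partial quotients, read off in order.

[3; 1, 28]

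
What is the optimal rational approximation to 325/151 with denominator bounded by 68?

Expand x = 325/151 as a continued fraction with the Euclidean algorithm:
  325 = 2*151 + 23, so a_0 = 2.
  151 = 6*23 + 13, so a_1 = 6.
  23 = 1*13 + 10, so a_2 = 1.
  13 = 1*10 + 3, so a_3 = 1.
  10 = 3*3 + 1, so a_4 = 3.
  3 = 3*1 + 0, so a_5 = 3.
so x = [2; 6, 1, 1, 3, 3].
Convergents (p_i = a_i*p_{i-1} + p_{i-2}, q_i = a_i*q_{i-1} + q_{i-2} with p_{-2}=0, p_{-1}=1, q_{-2}=1, q_{-1}=0), until the denominator exceeds 68:
  i=0: a_0=2, p_0 = 2*1 + 0 = 2, q_0 = 2*0 + 1 = 1.
  i=1: a_1=6, p_1 = 6*2 + 1 = 13, q_1 = 6*1 + 0 = 6.
  i=2: a_2=1, p_2 = 1*13 + 2 = 15, q_2 = 1*6 + 1 = 7.
  i=3: a_3=1, p_3 = 1*15 + 13 = 28, q_3 = 1*7 + 6 = 13.
  i=4: a_4=3, p_4 = 3*28 + 15 = 99, q_4 = 3*13 + 7 = 46.
  i=5: a_5=3, p_5 = 3*99 + 28 = 325, q_5 = 3*46 + 13 = 151.
q_5 = 151 > 68, so the last convergent with denominator <= 68 is p_4/q_4 = 99/46.
The closest fraction with denominator <= 68 is either p_4/q_4 or the intermediate fraction (k*p_4 + p_3)/(k*q_4 + q_3) with the largest k >= 1 whose denominator stays <= 68; these approach x as k grows, and every other convergent or intermediate fraction in range is farther away.
Largest k: floor((68 - q_3)/q_4) = floor((68 - 13)/46) = 1.
That gives (1*99 + 28)/(1*46 + 13) = 127/59.
Compare the errors: |x - 99/46| = |325*46 - 99*151|/(151*46) = 1/6946, and |x - 127/59| = |325*59 - 127*151|/(151*59) = 2/8909.
Cross-multiplying, 1*8909 = 8909 < 13892 = 2*6946, so 1/6946 is smaller: the convergent 99/46 is closer to x than 127/59.

99/46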